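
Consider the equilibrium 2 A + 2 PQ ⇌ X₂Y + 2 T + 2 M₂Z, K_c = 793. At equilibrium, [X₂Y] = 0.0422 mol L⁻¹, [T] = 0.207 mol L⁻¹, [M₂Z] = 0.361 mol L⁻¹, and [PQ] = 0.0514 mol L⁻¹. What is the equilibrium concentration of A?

At equilibrium, K_c = [X₂Y]·[T]²·[M₂Z]² / ([A]²·[PQ]²) = 793.
(0.0422)·(0.207)²·(0.361)² / (([A])²·(0.0514)²) = 793
[A]² = 1.12e-4 ⇒ [A] = 0.0106 mol L⁻¹

[A] = 0.0106 mol L⁻¹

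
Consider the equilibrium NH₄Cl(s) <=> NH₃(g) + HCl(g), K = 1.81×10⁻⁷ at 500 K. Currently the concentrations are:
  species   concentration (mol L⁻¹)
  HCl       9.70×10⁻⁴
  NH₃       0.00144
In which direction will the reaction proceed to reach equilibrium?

(NH₄Cl is a pure solid — omitted from Q.)
Q = [NH₃]·[HCl] = (0.00144)·(9.70×10⁻⁴) = 1.40×10⁻⁶
Q = 1.40×10⁻⁶ > K = 1.81×10⁻⁷, so the reverse reaction proceeds.

to the left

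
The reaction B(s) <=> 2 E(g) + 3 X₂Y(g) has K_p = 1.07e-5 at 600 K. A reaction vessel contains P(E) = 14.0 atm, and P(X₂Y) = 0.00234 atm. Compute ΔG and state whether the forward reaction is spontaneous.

(B is a pure solid — omitted from Q_p.)
Q_p = P(E)²·P(X₂Y)³ = (14.0)²·(0.00234)³ = 2.51e-6
ΔG = RT ln(Q_p/K_p) = (8.314 J mol⁻¹ K⁻¹)(600 K) × ln(2.51e-6/1.07e-5)
   = (4.988 kJ/mol)(-1.450) = -7.23 kJ/mol
ΔG < 0, so the forward reaction is spontaneous (proceeds forward).

ΔG = -7.23 kJ/mol; the forward reaction is spontaneous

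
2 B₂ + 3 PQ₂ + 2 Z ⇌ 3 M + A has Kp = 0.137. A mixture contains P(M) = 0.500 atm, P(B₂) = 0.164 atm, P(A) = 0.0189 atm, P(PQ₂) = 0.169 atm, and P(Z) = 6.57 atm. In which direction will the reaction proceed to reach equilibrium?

Qp = P(M)³·P(A) / (P(B₂)²·P(PQ₂)³·P(Z)²) = (0.500)³·(0.0189) / ((0.164)²·(0.169)³·(6.57)²) = 0.422
Qp = 0.422 > Kp = 0.137, so the reverse reaction proceeds.

reverse (toward reactants)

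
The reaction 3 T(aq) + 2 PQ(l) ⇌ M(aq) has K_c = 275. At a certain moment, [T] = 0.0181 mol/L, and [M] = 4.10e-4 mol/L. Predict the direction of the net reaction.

(PQ is a pure liquid — omitted from Q_c.)
Q_c = [M] / [T]³ = (4.10e-4) / (0.0181)³ = 69.1
Q_c = 69.1 < K_c = 275, so the forward reaction proceeds.

in the forward direction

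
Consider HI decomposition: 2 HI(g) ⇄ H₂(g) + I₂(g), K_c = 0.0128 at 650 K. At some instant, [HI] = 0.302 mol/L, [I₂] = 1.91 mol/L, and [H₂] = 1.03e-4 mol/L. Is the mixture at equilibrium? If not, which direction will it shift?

no; Q < K, reaction proceeds forward

Q_c = [H₂]·[I₂] / [HI]² = (1.03e-4)·(1.91) / (0.302)² = 0.00216
Q_c = 0.00216 < K_c = 0.0128: net forward reaction.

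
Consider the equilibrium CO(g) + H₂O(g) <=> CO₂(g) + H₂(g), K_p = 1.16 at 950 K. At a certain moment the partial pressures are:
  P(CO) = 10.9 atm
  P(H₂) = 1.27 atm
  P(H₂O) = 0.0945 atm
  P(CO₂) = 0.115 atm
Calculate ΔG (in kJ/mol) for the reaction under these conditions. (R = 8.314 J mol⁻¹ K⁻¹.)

ΔG = -16.6 kJ/mol

Q_p = P(CO₂)·P(H₂) / (P(CO)·P(H₂O)) = (0.115)·(1.27) / ((10.9)·(0.0945)) = 0.142
ΔG = RT ln(Q_p/K_p) = (8.314 J mol⁻¹ K⁻¹)(950 K) × ln(0.142/1.16)
   = (7.898 kJ/mol)(-2.100) = -16.6 kJ/mol
ΔG < 0, so the forward reaction is spontaneous (proceeds forward).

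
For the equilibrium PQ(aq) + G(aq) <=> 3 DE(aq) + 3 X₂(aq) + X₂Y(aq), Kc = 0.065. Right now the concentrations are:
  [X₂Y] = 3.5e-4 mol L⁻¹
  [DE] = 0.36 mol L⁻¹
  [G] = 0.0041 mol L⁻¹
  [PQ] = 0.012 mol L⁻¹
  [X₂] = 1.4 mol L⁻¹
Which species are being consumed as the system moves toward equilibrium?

Qc = [DE]³·[X₂]³·[X₂Y] / ([PQ]·[G]) = (0.36)³·(1.4)³·(3.5e-4) / ((0.012)·(0.0041)) = 0.91
Qc = 0.91 > Kc = 0.065: net reverse reaction.

DE, X₂, X₂Y (products)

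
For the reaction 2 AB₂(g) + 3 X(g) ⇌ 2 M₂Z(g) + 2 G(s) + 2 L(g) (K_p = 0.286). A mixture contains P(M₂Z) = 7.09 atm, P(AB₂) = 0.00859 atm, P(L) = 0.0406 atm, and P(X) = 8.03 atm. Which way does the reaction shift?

toward reactants

(G is a pure solid — omitted from Q_p.)
Q_p = P(M₂Z)²·P(L)² / (P(AB₂)²·P(X)³) = (7.09)²·(0.0406)² / ((0.00859)²·(8.03)³) = 2.17
Q_p = 2.17 > K_p = 0.286, so the reverse reaction proceeds.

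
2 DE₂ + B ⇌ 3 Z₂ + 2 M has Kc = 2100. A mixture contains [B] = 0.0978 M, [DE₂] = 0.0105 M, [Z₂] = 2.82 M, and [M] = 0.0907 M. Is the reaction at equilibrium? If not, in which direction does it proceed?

toward reactants

Qc = [Z₂]³·[M]² / ([DE₂]²·[B]) = (2.82)³·(0.0907)² / ((0.0105)²·(0.0978)) = 17100
Qc = 17100 > Kc = 2100, so the reverse reaction proceeds.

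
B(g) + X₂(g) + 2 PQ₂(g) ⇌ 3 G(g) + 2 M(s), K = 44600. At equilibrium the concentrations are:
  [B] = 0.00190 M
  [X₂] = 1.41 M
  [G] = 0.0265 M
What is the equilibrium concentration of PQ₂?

(M is a pure solid — omitted from K.)
At equilibrium, K = [G]³ / ([B]·[X₂]·[PQ₂]²) = 44600.
(0.0265)³ / ((0.00190)·(1.41)·([PQ₂])²) = 44600
[PQ₂]² = 1.56e-7 ⇒ [PQ₂] = 3.95e-4 M

[PQ₂] = 3.95e-4 M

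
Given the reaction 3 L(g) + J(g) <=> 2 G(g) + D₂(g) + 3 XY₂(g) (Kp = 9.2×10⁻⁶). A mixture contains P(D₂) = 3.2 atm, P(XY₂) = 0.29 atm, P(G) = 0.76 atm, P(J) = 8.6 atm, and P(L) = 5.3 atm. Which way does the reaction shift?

in the reverse direction

Qp = P(G)²·P(D₂)·P(XY₂)³ / (P(L)³·P(J)) = (0.76)²·(3.2)·(0.29)³ / ((5.3)³·(8.6)) = 3.5×10⁻⁵
Qp = 3.5×10⁻⁵ > Kp = 9.2×10⁻⁶, so the reverse reaction proceeds.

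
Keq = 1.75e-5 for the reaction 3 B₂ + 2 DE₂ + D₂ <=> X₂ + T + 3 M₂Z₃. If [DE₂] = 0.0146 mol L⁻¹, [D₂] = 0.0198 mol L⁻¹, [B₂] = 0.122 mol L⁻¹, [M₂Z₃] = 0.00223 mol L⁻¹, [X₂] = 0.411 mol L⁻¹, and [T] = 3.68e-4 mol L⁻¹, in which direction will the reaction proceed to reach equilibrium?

Q = [X₂]·[T]·[M₂Z₃]³ / ([B₂]³·[DE₂]²·[D₂]) = (0.411)·(3.68e-4)·(0.00223)³ / ((0.122)³·(0.0146)²·(0.0198)) = 2.19e-4
Q = 2.19e-4 > Keq = 1.75e-5, so the reverse reaction proceeds.

to the left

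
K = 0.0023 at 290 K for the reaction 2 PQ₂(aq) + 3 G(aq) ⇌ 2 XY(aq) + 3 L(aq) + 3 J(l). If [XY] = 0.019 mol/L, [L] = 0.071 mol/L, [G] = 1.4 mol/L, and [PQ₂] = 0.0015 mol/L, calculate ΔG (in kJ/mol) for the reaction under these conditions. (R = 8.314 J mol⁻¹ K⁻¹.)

ΔG = 5.32 kJ/mol

(J is a pure liquid — omitted from Q.)
Q = [XY]²·[L]³ / ([PQ₂]²·[G]³) = (0.019)²·(0.071)³ / ((0.0015)²·(1.4)³) = 0.0209
ΔG = RT ln(Q/K) = (8.314 J mol⁻¹ K⁻¹)(290 K) × ln(0.0209/0.0023)
   = (2.411 kJ/mol)(2.207) = 5.32 kJ/mol
ΔG > 0, so the forward reaction is non-spontaneous (proceeds in reverse).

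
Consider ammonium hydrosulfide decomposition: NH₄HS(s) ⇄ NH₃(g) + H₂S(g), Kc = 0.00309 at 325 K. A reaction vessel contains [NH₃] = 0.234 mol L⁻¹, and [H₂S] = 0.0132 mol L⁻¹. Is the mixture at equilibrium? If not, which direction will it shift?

yes, at equilibrium

(NH₄HS is a pure solid — omitted from Qc.)
Qc = [NH₃]·[H₂S] = (0.234)·(0.0132) = 0.00309
Qc = 0.00309 = Kc; the system is at equilibrium.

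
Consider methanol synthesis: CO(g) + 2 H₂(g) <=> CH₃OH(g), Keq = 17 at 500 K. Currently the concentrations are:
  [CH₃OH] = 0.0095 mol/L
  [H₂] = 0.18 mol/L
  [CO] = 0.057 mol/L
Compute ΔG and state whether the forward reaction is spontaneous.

ΔG = -4.97 kJ/mol; the forward reaction is spontaneous

Q = [CH₃OH] / ([CO]·[H₂]²) = (0.0095) / ((0.057)·(0.18)²) = 5.14
ΔG = RT ln(Q/Keq) = (8.314 J mol⁻¹ K⁻¹)(500 K) × ln(5.14/17)
   = (4.157 kJ/mol)(-1.196) = -4.97 kJ/mol
ΔG < 0, so the forward reaction is spontaneous (proceeds forward).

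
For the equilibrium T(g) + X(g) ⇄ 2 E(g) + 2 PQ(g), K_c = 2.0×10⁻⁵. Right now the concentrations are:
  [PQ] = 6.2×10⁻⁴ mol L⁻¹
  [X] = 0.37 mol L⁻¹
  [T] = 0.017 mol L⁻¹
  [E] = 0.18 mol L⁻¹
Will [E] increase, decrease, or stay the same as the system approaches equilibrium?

increase

Q_c = [E]²·[PQ]² / ([T]·[X]) = (0.18)²·(6.2×10⁻⁴)² / ((0.017)·(0.37)) = 2.0×10⁻⁶
Q_c = 2.0×10⁻⁶ < K_c = 2.0×10⁻⁵: net forward reaction.
E is a product, so it increases.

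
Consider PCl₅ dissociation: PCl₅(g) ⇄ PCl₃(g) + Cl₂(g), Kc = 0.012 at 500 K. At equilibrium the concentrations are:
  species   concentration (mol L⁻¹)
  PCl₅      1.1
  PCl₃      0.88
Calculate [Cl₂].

[Cl₂] = 0.015 mol L⁻¹

At equilibrium, Kc = [PCl₃]·[Cl₂] / [PCl₅] = 0.012.
(0.88)·([Cl₂]) / (1.1) = 0.012
[Cl₂] = 0.0150 = 0.015 mol L⁻¹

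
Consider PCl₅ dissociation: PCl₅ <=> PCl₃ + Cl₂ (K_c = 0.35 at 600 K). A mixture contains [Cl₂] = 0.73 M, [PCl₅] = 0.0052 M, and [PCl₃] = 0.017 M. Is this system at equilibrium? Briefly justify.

no; Q > K, reaction proceeds in reverse

Q_c = [PCl₃]·[Cl₂] / [PCl₅] = (0.017)·(0.73) / (0.0052) = 2.4
Q_c = 2.4 > K_c = 0.35: net reverse reaction.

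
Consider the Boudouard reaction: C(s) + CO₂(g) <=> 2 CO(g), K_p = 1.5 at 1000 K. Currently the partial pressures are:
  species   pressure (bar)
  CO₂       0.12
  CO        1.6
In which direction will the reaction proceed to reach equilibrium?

(C is a pure solid — omitted from Q_p.)
Q_p = P(CO)² / P(CO₂) = (1.6)² / (0.12) = 21
Q_p = 21 > K_p = 1.5, so the reverse reaction proceeds.

reverse (toward reactants)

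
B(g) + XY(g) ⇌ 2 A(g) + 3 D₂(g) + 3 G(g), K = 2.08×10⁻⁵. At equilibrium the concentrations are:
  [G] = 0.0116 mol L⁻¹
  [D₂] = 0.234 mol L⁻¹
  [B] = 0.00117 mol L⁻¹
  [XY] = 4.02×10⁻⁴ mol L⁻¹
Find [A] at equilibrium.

[A] = 0.0221 mol L⁻¹

At equilibrium, K = [A]²·[D₂]³·[G]³ / ([B]·[XY]) = 2.08×10⁻⁵.
([A])²·(0.234)³·(0.0116)³ / ((0.00117)·(4.02×10⁻⁴)) = 2.08×10⁻⁵
[A]² = 4.89×10⁻⁴ ⇒ [A] = 0.0221 mol L⁻¹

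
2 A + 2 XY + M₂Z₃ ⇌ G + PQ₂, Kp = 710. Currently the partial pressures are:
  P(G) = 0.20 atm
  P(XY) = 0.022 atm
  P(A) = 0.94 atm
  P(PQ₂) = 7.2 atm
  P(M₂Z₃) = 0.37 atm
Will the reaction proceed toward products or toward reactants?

Qp = P(G)·P(PQ₂) / (P(A)²·P(XY)²·P(M₂Z₃)) = (0.20)·(7.2) / ((0.94)²·(0.022)²·(0.37)) = 9100
Qp = 9100 > Kp = 710, so the reverse reaction proceeds.

to the left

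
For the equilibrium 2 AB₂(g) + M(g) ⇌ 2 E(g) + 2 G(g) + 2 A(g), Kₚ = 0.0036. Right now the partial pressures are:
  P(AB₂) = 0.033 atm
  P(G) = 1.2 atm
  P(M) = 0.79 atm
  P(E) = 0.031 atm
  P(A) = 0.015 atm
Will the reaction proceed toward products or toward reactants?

forward (toward products)

Qₚ = P(E)²·P(G)²·P(A)² / (P(AB₂)²·P(M)) = (0.031)²·(1.2)²·(0.015)² / ((0.033)²·(0.79)) = 3.6×10⁻⁴
Qₚ = 3.6×10⁻⁴ < Kₚ = 0.0036, so the forward reaction proceeds.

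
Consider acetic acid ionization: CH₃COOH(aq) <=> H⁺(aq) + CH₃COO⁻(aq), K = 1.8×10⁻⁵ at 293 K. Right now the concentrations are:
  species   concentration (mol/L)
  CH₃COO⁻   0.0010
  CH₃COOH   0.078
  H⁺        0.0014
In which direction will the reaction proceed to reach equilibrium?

Q = [H⁺]·[CH₃COO⁻] / [CH₃COOH] = (0.0014)·(0.0010) / (0.078) = 1.8×10⁻⁵
Q = 1.8×10⁻⁵ = K, so the system is already at equilibrium.

neither direction; the system is at equilibrium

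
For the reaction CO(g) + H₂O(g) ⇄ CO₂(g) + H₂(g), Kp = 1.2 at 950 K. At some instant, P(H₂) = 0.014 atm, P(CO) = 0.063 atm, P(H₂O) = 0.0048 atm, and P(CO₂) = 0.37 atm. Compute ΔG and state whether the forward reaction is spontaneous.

ΔG = 21.0 kJ/mol; the forward reaction is non-spontaneous

Qp = P(CO₂)·P(H₂) / (P(CO)·P(H₂O)) = (0.37)·(0.014) / ((0.063)·(0.0048)) = 17.1
ΔG = RT ln(Qp/Kp) = (8.314 J mol⁻¹ K⁻¹)(950 K) × ln(17.1/1.2)
   = (7.898 kJ/mol)(2.657) = 21.0 kJ/mol
ΔG > 0, so the forward reaction is non-spontaneous (proceeds in reverse).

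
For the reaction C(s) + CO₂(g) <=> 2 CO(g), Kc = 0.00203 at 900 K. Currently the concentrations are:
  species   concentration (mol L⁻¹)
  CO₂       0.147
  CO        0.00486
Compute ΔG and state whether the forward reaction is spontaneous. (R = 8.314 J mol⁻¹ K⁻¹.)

ΔG = -19.0 kJ/mol; the forward reaction is spontaneous

(C is a pure solid — omitted from Qc.)
Qc = [CO]² / [CO₂] = (0.00486)² / (0.147) = 1.61×10⁻⁴
ΔG = RT ln(Qc/Kc) = (8.314 J mol⁻¹ K⁻¹)(900 K) × ln(1.61×10⁻⁴/0.00203)
   = (7.483 kJ/mol)(-2.534) = -19.0 kJ/mol
ΔG < 0, so the forward reaction is spontaneous (proceeds forward).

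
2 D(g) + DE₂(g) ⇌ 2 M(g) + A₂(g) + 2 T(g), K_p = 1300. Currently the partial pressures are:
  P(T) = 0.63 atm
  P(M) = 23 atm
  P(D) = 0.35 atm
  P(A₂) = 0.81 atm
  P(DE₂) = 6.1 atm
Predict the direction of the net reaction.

Q_p = P(M)²·P(A₂)·P(T)² / (P(D)²·P(DE₂)) = (23)²·(0.81)·(0.63)² / ((0.35)²·(6.1)) = 230
Q_p = 230 < K_p = 1300, so the forward reaction proceeds.

in the forward direction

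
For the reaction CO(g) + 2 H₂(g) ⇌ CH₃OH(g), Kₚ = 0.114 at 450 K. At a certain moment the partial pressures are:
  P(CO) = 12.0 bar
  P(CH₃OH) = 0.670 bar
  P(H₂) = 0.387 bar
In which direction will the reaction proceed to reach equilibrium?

Qₚ = P(CH₃OH) / (P(CO)·P(H₂)²) = (0.670) / ((12.0)·(0.387)²) = 0.373
Qₚ = 0.373 > Kₚ = 0.114, so the reverse reaction proceeds.

reverse (toward reactants)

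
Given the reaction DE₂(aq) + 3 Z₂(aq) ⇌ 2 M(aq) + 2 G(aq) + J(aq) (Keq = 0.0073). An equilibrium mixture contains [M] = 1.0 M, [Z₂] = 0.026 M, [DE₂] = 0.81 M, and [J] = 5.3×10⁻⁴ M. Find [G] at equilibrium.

[G] = 0.014 M

At equilibrium, Keq = [M]²·[G]²·[J] / ([DE₂]·[Z₂]³) = 0.0073.
(1.0)²·([G])²·(5.3×10⁻⁴) / ((0.81)·(0.026)³) = 0.0073
[G]² = 1.96×10⁻⁴ ⇒ [G] = 0.014 M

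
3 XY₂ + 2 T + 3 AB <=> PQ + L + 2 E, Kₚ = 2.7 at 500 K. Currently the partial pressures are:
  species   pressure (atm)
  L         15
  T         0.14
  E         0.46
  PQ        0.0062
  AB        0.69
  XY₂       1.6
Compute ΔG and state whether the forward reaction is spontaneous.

Qₚ = P(PQ)·P(L)·P(E)² / (P(XY₂)³·P(T)²·P(AB)³) = (0.0062)·(15)·(0.46)² / ((1.6)³·(0.14)²·(0.69)³) = 0.746
ΔG = RT ln(Qₚ/Kₚ) = (8.314 J mol⁻¹ K⁻¹)(500 K) × ln(0.746/2.7)
   = (4.157 kJ/mol)(-1.286) = -5.35 kJ/mol
ΔG < 0, so the forward reaction is spontaneous (proceeds forward).

ΔG = -5.35 kJ/mol; the forward reaction is spontaneous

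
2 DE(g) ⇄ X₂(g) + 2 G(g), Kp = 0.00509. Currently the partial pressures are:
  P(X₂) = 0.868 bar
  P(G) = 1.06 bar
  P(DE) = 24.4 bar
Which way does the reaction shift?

Qp = P(X₂)·P(G)² / P(DE)² = (0.868)·(1.06)² / (24.4)² = 0.00164
Qp = 0.00164 < Kp = 0.00509, so the forward reaction proceeds.

toward products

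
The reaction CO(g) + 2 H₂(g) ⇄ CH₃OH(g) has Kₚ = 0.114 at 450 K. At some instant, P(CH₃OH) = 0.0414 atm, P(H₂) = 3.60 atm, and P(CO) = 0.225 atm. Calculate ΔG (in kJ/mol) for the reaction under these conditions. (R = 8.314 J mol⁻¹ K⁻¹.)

ΔG = -7.79 kJ/mol

Qₚ = P(CH₃OH) / (P(CO)·P(H₂)²) = (0.0414) / ((0.225)·(3.60)²) = 0.0142
ΔG = RT ln(Qₚ/Kₚ) = (8.314 J mol⁻¹ K⁻¹)(450 K) × ln(0.0142/0.114)
   = (3.741 kJ/mol)(-2.083) = -7.79 kJ/mol
ΔG < 0, so the forward reaction is spontaneous (proceeds forward).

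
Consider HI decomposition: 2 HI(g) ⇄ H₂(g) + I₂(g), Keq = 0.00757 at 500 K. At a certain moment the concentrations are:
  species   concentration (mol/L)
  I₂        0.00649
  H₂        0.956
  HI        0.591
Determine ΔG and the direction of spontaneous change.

Q = [H₂]·[I₂] / [HI]² = (0.956)·(0.00649) / (0.591)² = 0.0178
ΔG = RT ln(Q/Keq) = (8.314 J mol⁻¹ K⁻¹)(500 K) × ln(0.0178/0.00757)
   = (4.157 kJ/mol)(0.8550) = 3.55 kJ/mol
ΔG > 0, so the forward reaction is non-spontaneous (proceeds in reverse).

ΔG = 3.55 kJ/mol; the forward reaction is non-spontaneous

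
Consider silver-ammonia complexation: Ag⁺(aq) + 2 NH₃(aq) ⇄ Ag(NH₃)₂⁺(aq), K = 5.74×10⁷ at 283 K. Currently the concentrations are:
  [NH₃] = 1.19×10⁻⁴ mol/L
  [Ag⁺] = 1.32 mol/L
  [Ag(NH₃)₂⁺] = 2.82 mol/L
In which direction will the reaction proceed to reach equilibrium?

Q = [Ag(NH₃)₂⁺] / ([Ag⁺]·[NH₃]²) = (2.82) / ((1.32)·(1.19×10⁻⁴)²) = 1.51×10⁸
Q = 1.51×10⁸ > K = 5.74×10⁷, so the reverse reaction proceeds.

toward reactants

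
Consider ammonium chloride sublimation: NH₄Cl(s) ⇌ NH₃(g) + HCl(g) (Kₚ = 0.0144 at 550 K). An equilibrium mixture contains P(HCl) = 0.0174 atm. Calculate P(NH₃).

P(NH₃) = 0.828 atm

(NH₄Cl is a pure solid — omitted from Kₚ.)
At equilibrium, Kₚ = P(NH₃)·P(HCl) = 0.0144.
(P(NH₃))·(0.0174) = 0.0144
P(NH₃) = 0.828 atm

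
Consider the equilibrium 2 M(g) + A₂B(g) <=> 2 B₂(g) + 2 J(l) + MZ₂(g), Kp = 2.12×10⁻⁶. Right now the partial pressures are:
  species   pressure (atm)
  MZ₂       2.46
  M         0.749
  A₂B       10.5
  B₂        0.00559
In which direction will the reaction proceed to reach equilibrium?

reverse (toward reactants)

(J is a pure liquid — omitted from Qp.)
Qp = P(B₂)²·P(MZ₂) / (P(M)²·P(A₂B)) = (0.00559)²·(2.46) / ((0.749)²·(10.5)) = 1.30×10⁻⁵
Qp = 1.30×10⁻⁵ > Kp = 2.12×10⁻⁶, so the reverse reaction proceeds.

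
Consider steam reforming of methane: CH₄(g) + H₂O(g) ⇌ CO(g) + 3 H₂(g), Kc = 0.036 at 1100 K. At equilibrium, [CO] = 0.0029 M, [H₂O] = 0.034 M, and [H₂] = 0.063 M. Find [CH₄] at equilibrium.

At equilibrium, Kc = [CO]·[H₂]³ / ([CH₄]·[H₂O]) = 0.036.
(0.0029)·(0.063)³ / (([CH₄])·(0.034)) = 0.036
[CH₄] = 5.92×10⁻⁴ = 5.9×10⁻⁴ M

[CH₄] = 5.9×10⁻⁴ M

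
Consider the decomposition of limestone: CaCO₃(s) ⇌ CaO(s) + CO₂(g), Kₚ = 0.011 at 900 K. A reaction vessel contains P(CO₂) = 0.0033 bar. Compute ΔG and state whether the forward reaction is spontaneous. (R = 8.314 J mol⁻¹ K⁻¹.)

ΔG = -9.01 kJ/mol; the forward reaction is spontaneous

(CaCO₃, CaO are pure solids — omitted from Qₚ.)
Qₚ = P(CO₂) = 0.00330
ΔG = RT ln(Qₚ/Kₚ) = (8.314 J mol⁻¹ K⁻¹)(900 K) × ln(0.00330/0.011)
   = (7.483 kJ/mol)(-1.204) = -9.01 kJ/mol
ΔG < 0, so the forward reaction is spontaneous (proceeds forward).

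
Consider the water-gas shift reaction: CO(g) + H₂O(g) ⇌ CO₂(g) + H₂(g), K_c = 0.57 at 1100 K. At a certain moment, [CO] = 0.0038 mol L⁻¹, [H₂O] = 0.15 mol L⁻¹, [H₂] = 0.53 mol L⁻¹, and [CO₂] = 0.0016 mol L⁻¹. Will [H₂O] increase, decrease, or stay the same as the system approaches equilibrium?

Q_c = [CO₂]·[H₂] / ([CO]·[H₂O]) = (0.0016)·(0.53) / ((0.0038)·(0.15)) = 1.5
Q_c = 1.5 > K_c = 0.57: net reverse reaction.
H₂O is a reactant, so it increases.

increase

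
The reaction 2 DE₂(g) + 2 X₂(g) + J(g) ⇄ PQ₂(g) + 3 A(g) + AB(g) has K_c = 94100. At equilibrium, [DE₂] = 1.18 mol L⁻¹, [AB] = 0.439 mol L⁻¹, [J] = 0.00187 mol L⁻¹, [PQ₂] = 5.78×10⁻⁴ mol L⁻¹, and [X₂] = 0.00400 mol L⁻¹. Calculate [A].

[A] = 2.49 mol L⁻¹

At equilibrium, K_c = [PQ₂]·[A]³·[AB] / ([DE₂]²·[X₂]²·[J]) = 94100.
(5.78×10⁻⁴)·([A])³·(0.439) / ((1.18)²·(0.00400)²·(0.00187)) = 94100
[A]³ = 15.4 ⇒ [A] = 2.49 mol L⁻¹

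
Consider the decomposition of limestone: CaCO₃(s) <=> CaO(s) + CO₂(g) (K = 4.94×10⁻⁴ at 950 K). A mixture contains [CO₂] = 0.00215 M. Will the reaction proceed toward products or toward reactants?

in the reverse direction

(CaCO₃, CaO are pure solids — omitted from Q.)
Q = [CO₂] = 0.00215
Q = 0.00215 > K = 4.94×10⁻⁴, so the reverse reaction proceeds.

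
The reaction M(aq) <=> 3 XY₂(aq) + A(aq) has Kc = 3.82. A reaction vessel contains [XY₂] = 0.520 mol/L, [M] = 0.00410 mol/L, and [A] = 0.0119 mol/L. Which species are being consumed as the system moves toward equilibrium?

Qc = [XY₂]³·[A] / [M] = (0.520)³·(0.0119) / (0.00410) = 0.408
Qc = 0.408 < Kc = 3.82: net forward reaction.

M (reactants)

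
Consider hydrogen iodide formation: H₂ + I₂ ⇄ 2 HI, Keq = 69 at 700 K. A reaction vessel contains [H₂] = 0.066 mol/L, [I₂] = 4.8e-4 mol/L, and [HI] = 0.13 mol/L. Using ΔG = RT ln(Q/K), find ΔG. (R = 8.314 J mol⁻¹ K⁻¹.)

Q = [HI]² / ([H₂]·[I₂]) = (0.13)² / ((0.066)·(4.8e-4)) = 533
ΔG = RT ln(Q/Keq) = (8.314 J mol⁻¹ K⁻¹)(700 K) × ln(533/69)
   = (5.820 kJ/mol)(2.044) = 11.9 kJ/mol
ΔG > 0, so the forward reaction is non-spontaneous (proceeds in reverse).

ΔG = 11.9 kJ/mol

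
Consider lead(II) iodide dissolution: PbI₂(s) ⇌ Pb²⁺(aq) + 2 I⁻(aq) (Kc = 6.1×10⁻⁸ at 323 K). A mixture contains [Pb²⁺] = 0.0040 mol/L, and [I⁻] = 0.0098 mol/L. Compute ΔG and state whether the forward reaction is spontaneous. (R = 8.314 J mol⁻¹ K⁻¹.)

ΔG = 4.94 kJ/mol; the forward reaction is non-spontaneous

(PbI₂ is a pure solid — omitted from Qc.)
Qc = [Pb²⁺]·[I⁻]² = (0.0040)·(0.0098)² = 3.84×10⁻⁷
ΔG = RT ln(Qc/Kc) = (8.314 J mol⁻¹ K⁻¹)(323 K) × ln(3.84×10⁻⁷/6.1×10⁻⁸)
   = (2.685 kJ/mol)(1.840) = 4.94 kJ/mol
ΔG > 0, so the forward reaction is non-spontaneous (proceeds in reverse).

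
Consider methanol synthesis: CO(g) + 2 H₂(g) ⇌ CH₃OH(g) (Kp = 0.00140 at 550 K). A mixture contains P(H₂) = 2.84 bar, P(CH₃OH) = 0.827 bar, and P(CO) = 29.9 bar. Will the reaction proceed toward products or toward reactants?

Qp = P(CH₃OH) / (P(CO)·P(H₂)²) = (0.827) / ((29.9)·(2.84)²) = 0.00343
Qp = 0.00343 > Kp = 0.00140, so the reverse reaction proceeds.

in the reverse direction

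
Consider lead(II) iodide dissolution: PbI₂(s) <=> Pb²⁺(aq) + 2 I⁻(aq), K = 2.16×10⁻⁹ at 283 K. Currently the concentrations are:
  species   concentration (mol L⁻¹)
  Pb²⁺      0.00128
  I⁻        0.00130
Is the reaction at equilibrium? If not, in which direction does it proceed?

at equilibrium

(PbI₂ is a pure solid — omitted from Q.)
Q = [Pb²⁺]·[I⁻]² = (0.00128)·(0.00130)² = 2.16×10⁻⁹
Q = 2.16×10⁻⁹ = K, so the system is already at equilibrium.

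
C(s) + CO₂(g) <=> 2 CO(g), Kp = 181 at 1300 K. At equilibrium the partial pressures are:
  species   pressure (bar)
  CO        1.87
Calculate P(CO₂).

P(CO₂) = 0.0193 bar

(C is a pure solid — omitted from Kp.)
At equilibrium, Kp = P(CO)² / P(CO₂) = 181.
(1.87)² / (P(CO₂)) = 181
P(CO₂) = 0.0193 bar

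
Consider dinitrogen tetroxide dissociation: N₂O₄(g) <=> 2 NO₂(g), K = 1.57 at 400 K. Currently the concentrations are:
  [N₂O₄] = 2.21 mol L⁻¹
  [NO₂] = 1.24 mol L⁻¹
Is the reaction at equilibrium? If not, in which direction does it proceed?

in the forward direction

Q = [NO₂]² / [N₂O₄] = (1.24)² / (2.21) = 0.696
Q = 0.696 < K = 1.57, so the forward reaction proceeds.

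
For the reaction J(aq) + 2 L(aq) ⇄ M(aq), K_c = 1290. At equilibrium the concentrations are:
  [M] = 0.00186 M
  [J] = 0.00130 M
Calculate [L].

At equilibrium, K_c = [M] / ([J]·[L]²) = 1290.
(0.00186) / ((0.00130)·([L])²) = 1290
[L]² = 0.00111 ⇒ [L] = 0.0333 M

[L] = 0.0333 M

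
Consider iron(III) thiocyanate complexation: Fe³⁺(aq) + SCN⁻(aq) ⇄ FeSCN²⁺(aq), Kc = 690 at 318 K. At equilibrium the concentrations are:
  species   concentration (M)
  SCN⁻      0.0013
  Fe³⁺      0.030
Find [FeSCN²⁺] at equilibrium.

[FeSCN²⁺] = 0.027 M

At equilibrium, Kc = [FeSCN²⁺] / ([Fe³⁺]·[SCN⁻]) = 690.
([FeSCN²⁺]) / ((0.030)·(0.0013)) = 690
[FeSCN²⁺] = 0.0269 = 0.027 M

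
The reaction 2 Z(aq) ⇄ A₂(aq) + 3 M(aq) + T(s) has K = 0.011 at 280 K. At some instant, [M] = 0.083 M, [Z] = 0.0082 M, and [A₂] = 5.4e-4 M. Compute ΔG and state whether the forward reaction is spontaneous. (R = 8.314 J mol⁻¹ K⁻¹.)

(T is a pure solid — omitted from Q.)
Q = [A₂]·[M]³ / [Z]² = (5.4e-4)·(0.083)³ / (0.0082)² = 0.00459
ΔG = RT ln(Q/K) = (8.314 J mol⁻¹ K⁻¹)(280 K) × ln(0.00459/0.011)
   = (2.328 kJ/mol)(-0.8740) = -2.03 kJ/mol
ΔG < 0, so the forward reaction is spontaneous (proceeds forward).

ΔG = -2.03 kJ/mol; the forward reaction is spontaneous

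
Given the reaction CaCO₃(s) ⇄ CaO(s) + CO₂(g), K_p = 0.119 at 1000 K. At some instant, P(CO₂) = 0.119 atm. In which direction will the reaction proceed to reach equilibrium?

neither direction; the system is at equilibrium

(CaCO₃, CaO are pure solids — omitted from Q_p.)
Q_p = P(CO₂) = 0.119
Q_p = 0.119 = K_p, so the system is already at equilibrium.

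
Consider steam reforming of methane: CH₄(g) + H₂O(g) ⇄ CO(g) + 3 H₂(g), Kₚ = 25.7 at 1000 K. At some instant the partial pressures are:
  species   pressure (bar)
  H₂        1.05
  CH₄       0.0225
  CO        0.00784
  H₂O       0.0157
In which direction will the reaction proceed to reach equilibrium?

neither direction; the system is at equilibrium

Qₚ = P(CO)·P(H₂)³ / (P(CH₄)·P(H₂O)) = (0.00784)·(1.05)³ / ((0.0225)·(0.0157)) = 25.7
Qₚ = 25.7 = Kₚ, so the system is already at equilibrium.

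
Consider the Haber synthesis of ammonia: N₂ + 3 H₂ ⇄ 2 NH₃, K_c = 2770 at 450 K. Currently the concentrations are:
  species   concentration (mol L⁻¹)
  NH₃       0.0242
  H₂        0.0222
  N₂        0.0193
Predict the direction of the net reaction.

Q_c = [NH₃]² / ([N₂]·[H₂]³) = (0.0242)² / ((0.0193)·(0.0222)³) = 2770
Q_c = 2770 = K_c, so the system is already at equilibrium.

no net change (already at equilibrium)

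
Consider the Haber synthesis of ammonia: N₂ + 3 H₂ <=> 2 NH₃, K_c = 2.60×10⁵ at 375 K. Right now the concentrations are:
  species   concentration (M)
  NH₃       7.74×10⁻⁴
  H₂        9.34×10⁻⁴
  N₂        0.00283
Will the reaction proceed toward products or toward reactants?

neither direction; the system is at equilibrium

Q_c = [NH₃]² / ([N₂]·[H₂]³) = (7.74×10⁻⁴)² / ((0.00283)·(9.34×10⁻⁴)³) = 2.60×10⁵
Q_c = 2.60×10⁵ = K_c, so the system is already at equilibrium.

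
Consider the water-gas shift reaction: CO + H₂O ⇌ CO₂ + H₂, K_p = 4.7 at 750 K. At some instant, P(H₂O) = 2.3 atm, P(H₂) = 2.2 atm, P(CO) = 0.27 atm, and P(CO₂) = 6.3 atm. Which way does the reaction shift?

to the left

Q_p = P(CO₂)·P(H₂) / (P(CO)·P(H₂O)) = (6.3)·(2.2) / ((0.27)·(2.3)) = 22
Q_p = 22 > K_p = 4.7, so the reverse reaction proceeds.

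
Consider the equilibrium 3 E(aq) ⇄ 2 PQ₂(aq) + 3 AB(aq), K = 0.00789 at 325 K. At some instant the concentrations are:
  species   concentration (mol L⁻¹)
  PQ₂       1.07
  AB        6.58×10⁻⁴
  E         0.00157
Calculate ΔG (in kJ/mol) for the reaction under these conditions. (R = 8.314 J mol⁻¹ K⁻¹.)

ΔG = 6.40 kJ/mol

Q = [PQ₂]²·[AB]³ / [E]³ = (1.07)²·(6.58×10⁻⁴)³ / (0.00157)³ = 0.0843
ΔG = RT ln(Q/K) = (8.314 J mol⁻¹ K⁻¹)(325 K) × ln(0.0843/0.00789)
   = (2.702 kJ/mol)(2.369) = 6.40 kJ/mol
ΔG > 0, so the forward reaction is non-spontaneous (proceeds in reverse).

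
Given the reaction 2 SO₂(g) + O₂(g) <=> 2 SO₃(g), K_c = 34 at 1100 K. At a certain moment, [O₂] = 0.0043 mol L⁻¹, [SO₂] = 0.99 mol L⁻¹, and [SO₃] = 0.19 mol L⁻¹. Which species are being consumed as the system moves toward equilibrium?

Q_c = [SO₃]² / ([SO₂]²·[O₂]) = (0.19)² / ((0.99)²·(0.0043)) = 8.6
Q_c = 8.6 < K_c = 34: net forward reaction.

SO₂, O₂ (reactants)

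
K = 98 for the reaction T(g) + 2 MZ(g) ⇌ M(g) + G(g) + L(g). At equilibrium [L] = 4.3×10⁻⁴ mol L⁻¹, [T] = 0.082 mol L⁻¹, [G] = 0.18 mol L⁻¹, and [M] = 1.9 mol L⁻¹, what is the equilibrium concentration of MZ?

At equilibrium, K = [M]·[G]·[L] / ([T]·[MZ]²) = 98.
(1.9)·(0.18)·(4.3×10⁻⁴) / ((0.082)·([MZ])²) = 98
[MZ]² = 1.83×10⁻⁵ ⇒ [MZ] = 0.0043 mol L⁻¹

[MZ] = 0.0043 mol L⁻¹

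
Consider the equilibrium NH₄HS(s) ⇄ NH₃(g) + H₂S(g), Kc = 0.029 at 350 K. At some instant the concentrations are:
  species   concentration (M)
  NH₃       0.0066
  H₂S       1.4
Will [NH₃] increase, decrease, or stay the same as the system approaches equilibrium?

(NH₄HS is a pure solid — omitted from Qc.)
Qc = [NH₃]·[H₂S] = (0.0066)·(1.4) = 0.0092
Qc = 0.0092 < Kc = 0.029: net forward reaction.
NH₃ is a product, so it increases.

increase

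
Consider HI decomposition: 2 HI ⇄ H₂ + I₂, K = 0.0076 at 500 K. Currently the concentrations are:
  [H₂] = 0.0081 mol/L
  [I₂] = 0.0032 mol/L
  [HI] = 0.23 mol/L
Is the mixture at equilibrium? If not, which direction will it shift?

no; Q < K, reaction proceeds forward

Q = [H₂]·[I₂] / [HI]² = (0.0081)·(0.0032) / (0.23)² = 4.9e-4
Q = 4.9e-4 < K = 0.0076: net forward reaction.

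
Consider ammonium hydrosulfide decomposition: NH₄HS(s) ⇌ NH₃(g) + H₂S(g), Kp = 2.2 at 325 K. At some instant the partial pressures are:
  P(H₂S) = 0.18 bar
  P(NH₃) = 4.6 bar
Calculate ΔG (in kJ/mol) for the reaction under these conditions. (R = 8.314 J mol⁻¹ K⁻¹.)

ΔG = -2.64 kJ/mol

(NH₄HS is a pure solid — omitted from Qp.)
Qp = P(NH₃)·P(H₂S) = (4.6)·(0.18) = 0.828
ΔG = RT ln(Qp/Kp) = (8.314 J mol⁻¹ K⁻¹)(325 K) × ln(0.828/2.2)
   = (2.702 kJ/mol)(-0.9772) = -2.64 kJ/mol
ΔG < 0, so the forward reaction is spontaneous (proceeds forward).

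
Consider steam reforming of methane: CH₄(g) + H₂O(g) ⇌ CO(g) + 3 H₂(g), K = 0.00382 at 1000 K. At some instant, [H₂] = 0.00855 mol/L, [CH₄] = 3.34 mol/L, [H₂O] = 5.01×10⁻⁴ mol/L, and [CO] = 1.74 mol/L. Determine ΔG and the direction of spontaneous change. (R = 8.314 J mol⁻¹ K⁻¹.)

Q = [CO]·[H₂]³ / ([CH₄]·[H₂O]) = (1.74)·(0.00855)³ / ((3.34)·(5.01×10⁻⁴)) = 6.50×10⁻⁴
ΔG = RT ln(Q/K) = (8.314 J mol⁻¹ K⁻¹)(1000 K) × ln(6.50×10⁻⁴/0.00382)
   = (8.314 kJ/mol)(-1.771) = -14.7 kJ/mol
ΔG < 0, so the forward reaction is spontaneous (proceeds forward).

ΔG = -14.7 kJ/mol; the forward reaction is spontaneous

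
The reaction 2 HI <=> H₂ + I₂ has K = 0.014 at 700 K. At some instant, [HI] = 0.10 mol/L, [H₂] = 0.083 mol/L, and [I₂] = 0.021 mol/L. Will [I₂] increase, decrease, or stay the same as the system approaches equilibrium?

Q = [H₂]·[I₂] / [HI]² = (0.083)·(0.021) / (0.10)² = 0.17
Q = 0.17 > K = 0.014: net reverse reaction.
I₂ is a product, so it decreases.

decrease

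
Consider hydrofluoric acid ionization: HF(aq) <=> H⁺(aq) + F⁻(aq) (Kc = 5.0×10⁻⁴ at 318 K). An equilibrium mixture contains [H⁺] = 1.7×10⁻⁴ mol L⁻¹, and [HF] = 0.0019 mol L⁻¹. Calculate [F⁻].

At equilibrium, Kc = [H⁺]·[F⁻] / [HF] = 5.0×10⁻⁴.
(1.7×10⁻⁴)·([F⁻]) / (0.0019) = 5.0×10⁻⁴
[F⁻] = 0.00559 = 0.0056 mol L⁻¹

[F⁻] = 0.0056 mol L⁻¹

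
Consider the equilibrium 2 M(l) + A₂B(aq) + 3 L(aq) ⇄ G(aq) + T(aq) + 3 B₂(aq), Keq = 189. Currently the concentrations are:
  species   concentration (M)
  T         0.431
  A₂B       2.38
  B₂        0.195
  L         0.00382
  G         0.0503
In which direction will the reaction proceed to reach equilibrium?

(M is a pure liquid — omitted from Q.)
Q = [G]·[T]·[B₂]³ / ([A₂B]·[L]³) = (0.0503)·(0.431)·(0.195)³ / ((2.38)·(0.00382)³) = 1210
Q = 1210 > Keq = 189, so the reverse reaction proceeds.

toward reactants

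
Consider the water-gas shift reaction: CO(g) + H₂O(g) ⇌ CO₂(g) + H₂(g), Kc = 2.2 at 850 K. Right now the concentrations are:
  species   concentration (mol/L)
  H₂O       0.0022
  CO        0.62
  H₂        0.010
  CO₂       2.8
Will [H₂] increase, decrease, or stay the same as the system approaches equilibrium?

decrease

Qc = [CO₂]·[H₂] / ([CO]·[H₂O]) = (2.8)·(0.010) / ((0.62)·(0.0022)) = 21
Qc = 21 > Kc = 2.2: net reverse reaction.
H₂ is a product, so it decreases.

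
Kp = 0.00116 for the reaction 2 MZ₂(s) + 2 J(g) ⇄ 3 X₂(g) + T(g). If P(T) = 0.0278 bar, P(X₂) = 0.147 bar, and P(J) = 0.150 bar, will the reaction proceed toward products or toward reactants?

(MZ₂ is a pure solid — omitted from Qp.)
Qp = P(X₂)³·P(T) / P(J)² = (0.147)³·(0.0278) / (0.150)² = 0.00392
Qp = 0.00392 > Kp = 0.00116, so the reverse reaction proceeds.

to the left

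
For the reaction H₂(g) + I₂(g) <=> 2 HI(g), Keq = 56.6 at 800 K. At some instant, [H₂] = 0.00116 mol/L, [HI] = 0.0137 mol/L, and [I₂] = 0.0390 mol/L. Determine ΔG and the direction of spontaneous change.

ΔG = -17.4 kJ/mol; the forward reaction is spontaneous

Q = [HI]² / ([H₂]·[I₂]) = (0.0137)² / ((0.00116)·(0.0390)) = 4.15
ΔG = RT ln(Q/Keq) = (8.314 J mol⁻¹ K⁻¹)(800 K) × ln(4.15/56.6)
   = (6.651 kJ/mol)(-2.613) = -17.4 kJ/mol
ΔG < 0, so the forward reaction is spontaneous (proceeds forward).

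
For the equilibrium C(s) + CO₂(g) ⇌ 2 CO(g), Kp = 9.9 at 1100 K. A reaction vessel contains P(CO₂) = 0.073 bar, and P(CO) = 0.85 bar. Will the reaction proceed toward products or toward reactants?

at equilibrium

(C is a pure solid — omitted from Qp.)
Qp = P(CO)² / P(CO₂) = (0.85)² / (0.073) = 9.9
Qp = 9.9 = Kp, so the system is already at equilibrium.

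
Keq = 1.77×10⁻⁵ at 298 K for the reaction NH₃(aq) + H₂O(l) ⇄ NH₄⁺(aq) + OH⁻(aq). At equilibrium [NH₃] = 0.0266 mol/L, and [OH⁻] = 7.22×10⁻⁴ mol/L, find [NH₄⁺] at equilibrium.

[NH₄⁺] = 6.52×10⁻⁴ mol/L

(H₂O is a pure liquid — omitted from Keq.)
At equilibrium, Keq = [NH₄⁺]·[OH⁻] / [NH₃] = 1.77×10⁻⁵.
([NH₄⁺])·(7.22×10⁻⁴) / (0.0266) = 1.77×10⁻⁵
[NH₄⁺] = 6.52×10⁻⁴ mol/L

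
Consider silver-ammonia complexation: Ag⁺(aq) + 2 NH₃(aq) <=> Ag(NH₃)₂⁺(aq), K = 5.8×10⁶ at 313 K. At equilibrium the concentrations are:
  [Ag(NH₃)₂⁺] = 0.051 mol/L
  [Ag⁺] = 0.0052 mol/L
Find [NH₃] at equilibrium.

[NH₃] = 0.0013 mol/L

At equilibrium, K = [Ag(NH₃)₂⁺] / ([Ag⁺]·[NH₃]²) = 5.8×10⁶.
(0.051) / ((0.0052)·([NH₃])²) = 5.8×10⁶
[NH₃]² = 1.69×10⁻⁶ ⇒ [NH₃] = 0.0013 mol/L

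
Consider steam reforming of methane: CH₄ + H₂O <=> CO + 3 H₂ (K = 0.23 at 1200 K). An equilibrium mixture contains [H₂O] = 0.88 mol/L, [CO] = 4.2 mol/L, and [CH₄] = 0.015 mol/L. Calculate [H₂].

At equilibrium, K = [CO]·[H₂]³ / ([CH₄]·[H₂O]) = 0.23.
(4.2)·([H₂])³ / ((0.015)·(0.88)) = 0.23
[H₂]³ = 7.23e-4 ⇒ [H₂] = 0.090 mol/L

[H₂] = 0.090 mol/L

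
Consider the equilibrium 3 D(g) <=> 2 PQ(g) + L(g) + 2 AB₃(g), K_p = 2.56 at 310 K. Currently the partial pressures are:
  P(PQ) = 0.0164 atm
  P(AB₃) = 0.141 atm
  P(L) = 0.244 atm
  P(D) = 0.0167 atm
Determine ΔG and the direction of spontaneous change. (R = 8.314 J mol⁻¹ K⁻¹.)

ΔG = -5.70 kJ/mol; the forward reaction is spontaneous

Q_p = P(PQ)²·P(L)·P(AB₃)² / P(D)³ = (0.0164)²·(0.244)·(0.141)² / (0.0167)³ = 0.280
ΔG = RT ln(Q_p/K_p) = (8.314 J mol⁻¹ K⁻¹)(310 K) × ln(0.280/2.56)
   = (2.577 kJ/mol)(-2.213) = -5.70 kJ/mol
ΔG < 0, so the forward reaction is spontaneous (proceeds forward).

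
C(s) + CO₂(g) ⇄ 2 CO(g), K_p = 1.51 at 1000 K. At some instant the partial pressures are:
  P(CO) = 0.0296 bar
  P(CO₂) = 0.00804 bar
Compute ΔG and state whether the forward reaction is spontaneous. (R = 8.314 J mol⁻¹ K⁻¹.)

ΔG = -21.9 kJ/mol; the forward reaction is spontaneous

(C is a pure solid — omitted from Q_p.)
Q_p = P(CO)² / P(CO₂) = (0.0296)² / (0.00804) = 0.109
ΔG = RT ln(Q_p/K_p) = (8.314 J mol⁻¹ K⁻¹)(1000 K) × ln(0.109/1.51)
   = (8.314 kJ/mol)(-2.629) = -21.9 kJ/mol
ΔG < 0, so the forward reaction is spontaneous (proceeds forward).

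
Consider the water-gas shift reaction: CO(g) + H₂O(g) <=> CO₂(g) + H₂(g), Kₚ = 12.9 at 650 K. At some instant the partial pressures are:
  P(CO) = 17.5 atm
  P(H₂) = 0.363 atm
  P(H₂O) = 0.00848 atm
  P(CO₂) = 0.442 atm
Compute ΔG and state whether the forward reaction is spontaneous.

Qₚ = P(CO₂)·P(H₂) / (P(CO)·P(H₂O)) = (0.442)·(0.363) / ((17.5)·(0.00848)) = 1.08
ΔG = RT ln(Qₚ/Kₚ) = (8.314 J mol⁻¹ K⁻¹)(650 K) × ln(1.08/12.9)
   = (5.404 kJ/mol)(-2.480) = -13.4 kJ/mol
ΔG < 0, so the forward reaction is spontaneous (proceeds forward).

ΔG = -13.4 kJ/mol; the forward reaction is spontaneous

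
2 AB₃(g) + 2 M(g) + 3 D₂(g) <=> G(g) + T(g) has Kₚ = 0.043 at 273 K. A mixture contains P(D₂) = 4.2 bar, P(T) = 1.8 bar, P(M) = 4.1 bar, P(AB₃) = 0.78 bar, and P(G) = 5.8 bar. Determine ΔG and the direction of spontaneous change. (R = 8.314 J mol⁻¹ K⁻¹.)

Qₚ = P(G)·P(T) / (P(AB₃)²·P(M)²·P(D₂)³) = (5.8)·(1.8) / ((0.78)²·(4.1)²·(4.2)³) = 0.0138
ΔG = RT ln(Qₚ/Kₚ) = (8.314 J mol⁻¹ K⁻¹)(273 K) × ln(0.0138/0.043)
   = (2.270 kJ/mol)(-1.137) = -2.58 kJ/mol
ΔG < 0, so the forward reaction is spontaneous (proceeds forward).

ΔG = -2.58 kJ/mol; the forward reaction is spontaneous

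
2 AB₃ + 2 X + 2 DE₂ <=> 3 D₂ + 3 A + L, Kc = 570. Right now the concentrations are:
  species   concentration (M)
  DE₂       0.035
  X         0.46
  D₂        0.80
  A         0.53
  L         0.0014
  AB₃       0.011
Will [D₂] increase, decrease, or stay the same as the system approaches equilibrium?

decrease

Qc = [D₂]³·[A]³·[L] / ([AB₃]²·[X]²·[DE₂]²) = (0.80)³·(0.53)³·(0.0014) / ((0.011)²·(0.46)²·(0.035)²) = 3400
Qc = 3400 > Kc = 570: net reverse reaction.
D₂ is a product, so it decreases.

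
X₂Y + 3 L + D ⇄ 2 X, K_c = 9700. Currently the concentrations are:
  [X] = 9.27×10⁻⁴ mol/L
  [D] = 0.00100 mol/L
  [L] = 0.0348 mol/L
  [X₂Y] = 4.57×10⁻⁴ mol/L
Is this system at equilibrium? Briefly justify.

Q_c = [X]² / ([X₂Y]·[L]³·[D]) = (9.27×10⁻⁴)² / ((4.57×10⁻⁴)·(0.0348)³·(0.00100)) = 44600
Q_c = 44600 > K_c = 9700: net reverse reaction.

no; Q > K, reaction proceeds in reverse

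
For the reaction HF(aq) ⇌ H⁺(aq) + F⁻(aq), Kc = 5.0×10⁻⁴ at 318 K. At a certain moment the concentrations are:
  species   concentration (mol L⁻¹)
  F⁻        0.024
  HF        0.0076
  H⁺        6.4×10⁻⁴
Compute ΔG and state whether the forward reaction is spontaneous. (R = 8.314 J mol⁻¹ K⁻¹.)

ΔG = 3.69 kJ/mol; the forward reaction is non-spontaneous

Qc = [H⁺]·[F⁻] / [HF] = (6.4×10⁻⁴)·(0.024) / (0.0076) = 0.00202
ΔG = RT ln(Qc/Kc) = (8.314 J mol⁻¹ K⁻¹)(318 K) × ln(0.00202/5.0×10⁻⁴)
   = (2.644 kJ/mol)(1.396) = 3.69 kJ/mol
ΔG > 0, so the forward reaction is non-spontaneous (proceeds in reverse).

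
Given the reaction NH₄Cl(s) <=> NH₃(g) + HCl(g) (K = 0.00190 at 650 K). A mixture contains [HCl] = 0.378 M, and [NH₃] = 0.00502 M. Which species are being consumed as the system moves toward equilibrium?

(NH₄Cl is a pure solid — omitted from Q.)
Q = [NH₃]·[HCl] = (0.00502)·(0.378) = 0.00190
Q = 0.00190 = K; the system is at equilibrium.

none (at equilibrium)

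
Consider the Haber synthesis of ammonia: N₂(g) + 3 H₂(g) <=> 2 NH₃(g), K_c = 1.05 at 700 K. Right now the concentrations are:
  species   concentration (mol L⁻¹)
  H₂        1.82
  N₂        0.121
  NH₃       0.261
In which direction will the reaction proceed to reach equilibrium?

to the right

Q_c = [NH₃]² / ([N₂]·[H₂]³) = (0.261)² / ((0.121)·(1.82)³) = 0.0934
Q_c = 0.0934 < K_c = 1.05, so the forward reaction proceeds.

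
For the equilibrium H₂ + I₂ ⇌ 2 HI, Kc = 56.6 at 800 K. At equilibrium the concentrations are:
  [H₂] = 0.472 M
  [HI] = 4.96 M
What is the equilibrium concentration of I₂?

At equilibrium, Kc = [HI]² / ([H₂]·[I₂]) = 56.6.
(4.96)² / ((0.472)·([I₂])) = 56.6
[I₂] = 0.921 M

[I₂] = 0.921 M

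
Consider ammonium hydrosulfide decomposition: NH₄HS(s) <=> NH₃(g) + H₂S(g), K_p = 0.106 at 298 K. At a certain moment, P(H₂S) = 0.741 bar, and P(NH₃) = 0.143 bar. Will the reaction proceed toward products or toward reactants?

at equilibrium

(NH₄HS is a pure solid — omitted from Q_p.)
Q_p = P(NH₃)·P(H₂S) = (0.143)·(0.741) = 0.106
Q_p = 0.106 = K_p, so the system is already at equilibrium.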